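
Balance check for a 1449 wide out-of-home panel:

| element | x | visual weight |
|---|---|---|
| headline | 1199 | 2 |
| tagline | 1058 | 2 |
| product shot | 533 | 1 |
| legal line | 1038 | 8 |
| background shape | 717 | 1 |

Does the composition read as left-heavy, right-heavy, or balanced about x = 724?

Total weight = 2 + 2 + 1 + 8 + 1 = 14.
Σw·x = 2·1199 + 2·1058 + 1·533 + 8·1038 + 1·717 = 14068, so x̄ = 14068/14 ≈ 1004.86.
1004.9 vs midline 724 → right-heavy.

right-heavy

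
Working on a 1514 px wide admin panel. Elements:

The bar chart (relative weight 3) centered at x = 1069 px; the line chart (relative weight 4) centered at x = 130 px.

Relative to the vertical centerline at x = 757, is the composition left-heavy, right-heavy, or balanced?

left-heavy

Σw = 3 + 4 = 7.
x-moment: 3·1069 + 4·130 = 3727; centroid 3727/7 ≈ 532.43.
Since 532.4 is left of 757, the composition reads left-heavy.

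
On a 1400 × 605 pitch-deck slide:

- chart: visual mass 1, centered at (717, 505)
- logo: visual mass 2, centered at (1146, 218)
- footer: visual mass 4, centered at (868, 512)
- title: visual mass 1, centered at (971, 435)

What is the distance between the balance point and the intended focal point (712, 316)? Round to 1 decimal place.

Weights sum to 1 + 2 + 4 + 1 = 8.
x: (1·717 + 2·1146 + 4·868 + 1·971) / 8 = 7452 / 8 ≈ 931.50
y: (1·505 + 2·218 + 4·512 + 1·435) / 8 = 3424 / 8 ≈ 428.00
Relative to (712, 316): Δ = (219.50, 112.00); |Δ| = √(219.50² + 112.00²) ≈ 246.42.

≈ 246.4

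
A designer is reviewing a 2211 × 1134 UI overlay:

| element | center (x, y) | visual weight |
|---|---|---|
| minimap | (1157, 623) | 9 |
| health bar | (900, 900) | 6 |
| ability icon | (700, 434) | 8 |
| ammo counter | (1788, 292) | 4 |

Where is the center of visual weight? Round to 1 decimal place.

Weights sum to 9 + 6 + 8 + 4 = 27.
x-moment: 9·1157 + 6·900 + 8·700 + 4·1788 = 28565; centroid 28565/27 ≈ 1057.96.
y-moment: 9·623 + 6·900 + 8·434 + 4·292 = 15647; centroid 15647/27 ≈ 579.52.

(1058.0, 579.5)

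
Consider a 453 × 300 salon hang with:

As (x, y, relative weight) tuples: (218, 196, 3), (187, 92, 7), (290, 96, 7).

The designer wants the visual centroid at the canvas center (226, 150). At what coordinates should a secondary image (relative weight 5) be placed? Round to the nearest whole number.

New total weight: (3 + 7 + 7) + 5 = 22.
Along x: (3993 + 5·x) / 22 = 226 (existing moment 3·218 + 7·187 + 7·290 = 3993) ⇒ x = (4972 − 3993) / 5 ≈ 195.80.
Along y: (1904 + 5·y) / 22 = 150 (existing moment 3·196 + 7·92 + 7·96 = 1904) ⇒ y = (3300 − 1904) / 5 ≈ 279.20.

(196, 279)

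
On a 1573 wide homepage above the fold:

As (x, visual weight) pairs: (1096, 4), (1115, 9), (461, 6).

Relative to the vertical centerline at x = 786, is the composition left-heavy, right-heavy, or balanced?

right-heavy

Total weight = 4 + 9 + 6 = 19.
Σw·x = 4·1096 + 9·1115 + 6·461 = 17185, so x̄ = 17185/19 ≈ 904.47.
Since 904.5 is right of 786, the composition reads right-heavy.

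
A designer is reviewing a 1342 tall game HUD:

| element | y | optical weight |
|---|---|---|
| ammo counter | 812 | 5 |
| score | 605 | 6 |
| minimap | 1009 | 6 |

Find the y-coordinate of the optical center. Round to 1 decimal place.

Total weight = 5 + 6 + 6 = 17.
y-moment: 5·812 + 6·605 + 6·1009 = 13744; centroid 13744/17 ≈ 808.47.

y ≈ 808.5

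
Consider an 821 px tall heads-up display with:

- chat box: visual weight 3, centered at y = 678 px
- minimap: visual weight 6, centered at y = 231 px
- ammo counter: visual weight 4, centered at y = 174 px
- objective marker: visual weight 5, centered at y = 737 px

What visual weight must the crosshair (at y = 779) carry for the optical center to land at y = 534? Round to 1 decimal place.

Fixed elements: Σw = 3 + 6 + 4 + 5 = 18, Σw·y = 3·678 + 6·231 + 4·174 + 5·737 = 7801.
Set Σw·y/Σw = 534: (7801 + 779w) = 534·(18 + w).
So w = (534·18 − 7801)/(779 − 534) = 1811/245 ≈ 7.39.

w ≈ 7.4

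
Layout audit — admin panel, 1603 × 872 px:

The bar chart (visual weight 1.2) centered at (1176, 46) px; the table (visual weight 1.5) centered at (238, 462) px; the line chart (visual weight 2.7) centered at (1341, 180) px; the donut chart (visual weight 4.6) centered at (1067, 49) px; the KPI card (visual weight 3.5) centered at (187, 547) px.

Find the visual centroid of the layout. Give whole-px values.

(811, 250)

Σw = 1.2 + 1.5 + 2.7 + 4.6 + 3.5 = 13.5.
x: (1.2·1176 + 1.5·238 + 2.7·1341 + 4.6·1067 + 3.5·187) / 13.5 = 10951.6 / 13.5 ≈ 811.23
y: (1.2·46 + 1.5·462 + 2.7·180 + 4.6·49 + 3.5·547) / 13.5 = 3374.1 / 13.5 ≈ 249.93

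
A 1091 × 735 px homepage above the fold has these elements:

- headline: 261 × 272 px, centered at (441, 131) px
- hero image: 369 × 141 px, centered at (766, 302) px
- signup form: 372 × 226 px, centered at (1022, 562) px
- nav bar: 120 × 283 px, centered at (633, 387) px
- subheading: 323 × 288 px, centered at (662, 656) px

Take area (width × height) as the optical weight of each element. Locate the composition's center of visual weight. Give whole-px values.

Areas: headline 261·272 = 70992, hero image 369·141 = 52029, signup form 372·226 = 84072, nav bar 120·283 = 33960, subheading 323·288 = 93024. Total weight = 334077.
Σw·x = 70992·441 + 52029·766 + 84072·1022 + 33960·633 + 93024·662 = 240161838, so x̄ = 240161838/334077 ≈ 718.88.
Σw·y = 70992·131 + 52029·302 + 84072·562 + 33960·387 + 93024·656 = 146427438, so ȳ = 146427438/334077 ≈ 438.30.

(719, 438)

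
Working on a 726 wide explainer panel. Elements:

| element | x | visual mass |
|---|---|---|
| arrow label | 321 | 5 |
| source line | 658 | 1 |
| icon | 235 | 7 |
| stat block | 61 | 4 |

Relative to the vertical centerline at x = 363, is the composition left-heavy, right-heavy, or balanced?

left-heavy

Weights sum to 5 + 1 + 7 + 4 = 17.
Σw·x = 5·321 + 1·658 + 7·235 + 4·61 = 4152, so x̄ = 4152/17 ≈ 244.24.
Since 244.2 is left of 363, the composition reads left-heavy.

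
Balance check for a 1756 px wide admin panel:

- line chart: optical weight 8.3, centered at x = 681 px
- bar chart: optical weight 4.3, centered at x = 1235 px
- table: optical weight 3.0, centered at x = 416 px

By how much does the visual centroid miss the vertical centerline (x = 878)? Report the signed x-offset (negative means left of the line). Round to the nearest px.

≈ -95 px

Weights sum to 8.3 + 4.3 + 3.0 = 15.6.
x: (8.3·681 + 4.3·1235 + 3.0·416) / 15.6 = 12210.8 / 15.6 ≈ 782.74
Against x = 878, that's 782.74 − 878 = -95.26.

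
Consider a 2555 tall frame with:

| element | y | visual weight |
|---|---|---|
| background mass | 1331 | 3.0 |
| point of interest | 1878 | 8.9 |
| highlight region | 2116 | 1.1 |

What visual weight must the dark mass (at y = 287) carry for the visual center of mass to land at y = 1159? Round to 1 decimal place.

w ≈ 9.1

Known weights sum to 3.0 + 8.9 + 1.1 = 13.0; their moment is 3.0·1331 + 8.9·1878 + 1.1·2116 = 23034.8.
Balance at y = 1159 requires (23034.8 + w·287) / (13.0 + w) = 1159.
Solving: w = (1159·13.0 − 23034.8) / (287 − 1159) = -7967.8 / -872 ≈ 9.14.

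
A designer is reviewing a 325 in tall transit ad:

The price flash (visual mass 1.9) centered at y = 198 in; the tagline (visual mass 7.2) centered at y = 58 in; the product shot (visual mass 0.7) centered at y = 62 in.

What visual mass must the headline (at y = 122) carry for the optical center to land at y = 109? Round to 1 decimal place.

Fixed elements: Σw = 1.9 + 7.2 + 0.7 = 9.8, Σw·y = 1.9·198 + 7.2·58 + 0.7·62 = 837.2.
Balance at y = 109 requires (837.2 + w·122) / (9.8 + w) = 109.
Rearranging, w·(122 − 109) = 109·9.8 − 837.2 = 231.0, so w ≈ 231.0/13 = 17.77.

w ≈ 17.8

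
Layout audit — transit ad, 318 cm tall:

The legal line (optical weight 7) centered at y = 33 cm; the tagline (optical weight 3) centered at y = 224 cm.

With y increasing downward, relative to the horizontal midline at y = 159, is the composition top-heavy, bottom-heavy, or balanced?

top-heavy

Σw = 7 + 3 = 10.
y-moment: 7·33 + 3·224 = 903; centroid 903/10 ≈ 90.30.
90.3 vs midline 159 → top-heavy.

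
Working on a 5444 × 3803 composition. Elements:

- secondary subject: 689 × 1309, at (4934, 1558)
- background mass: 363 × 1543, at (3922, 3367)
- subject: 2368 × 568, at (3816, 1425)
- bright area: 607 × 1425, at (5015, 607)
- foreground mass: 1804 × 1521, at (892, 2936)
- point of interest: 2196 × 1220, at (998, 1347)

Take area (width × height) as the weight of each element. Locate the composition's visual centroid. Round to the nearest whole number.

Taking area as weight: secondary subject 689·1309 = 901901, background mass 363·1543 = 560109, subject 2368·568 = 1345024, bright area 607·1425 = 864975, foreground mass 1804·1521 = 2743884, point of interest 2196·1220 = 2679120. Sum 9095013.
x: moment 21238494529 / weight 9095013 ≈ 2335.18
Σw·y = 17397565850; ȳ = 17397565850/9095013 ≈ 1912.87.

(2335, 1913)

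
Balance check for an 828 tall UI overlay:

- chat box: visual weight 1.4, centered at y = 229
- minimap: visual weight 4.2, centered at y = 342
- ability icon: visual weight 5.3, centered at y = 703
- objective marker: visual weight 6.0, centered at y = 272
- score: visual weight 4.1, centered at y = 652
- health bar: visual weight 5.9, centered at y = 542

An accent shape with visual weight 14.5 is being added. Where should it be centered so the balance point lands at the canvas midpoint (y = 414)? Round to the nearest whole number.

With the accent shape, Σw becomes 1.4 + 4.2 + 5.3 + 6.0 + 4.1 + 5.9 + 14.5 = 41.4.
y: target moment 41.4×414 = 17139.6; current 1.4·229 + 4.2·342 + 5.3·703 + 6.0·272 + 4.1·652 + 5.9·542 = 12985.9; the accent shape supplies 4153.7, so y = 4153.7/14.5 ≈ 286.46.

y ≈ 286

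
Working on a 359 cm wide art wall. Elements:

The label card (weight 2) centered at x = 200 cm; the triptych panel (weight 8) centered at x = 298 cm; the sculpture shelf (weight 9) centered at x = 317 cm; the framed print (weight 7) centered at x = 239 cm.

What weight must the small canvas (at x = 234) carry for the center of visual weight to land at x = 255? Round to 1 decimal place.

Fixed elements: Σw = 2 + 8 + 9 + 7 = 26, Σw·x = 2·200 + 8·298 + 9·317 + 7·239 = 7310.
For the centroid to hit 255: (7310 + w·234) / (26 + w) = 255.
Solving: w = (255·26 − 7310) / (234 − 255) = -680 / -21 ≈ 32.38.

w ≈ 32.4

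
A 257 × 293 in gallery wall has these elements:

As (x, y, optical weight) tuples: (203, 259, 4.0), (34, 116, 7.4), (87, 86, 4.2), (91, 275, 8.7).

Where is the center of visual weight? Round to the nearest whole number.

Weights sum to 4.0 + 7.4 + 4.2 + 8.7 = 24.3.
x: (4.0·203 + 7.4·34 + 4.2·87 + 8.7·91) / 24.3 = 2220.7 / 24.3 ≈ 91.39
y: (4.0·259 + 7.4·116 + 4.2·86 + 8.7·275) / 24.3 = 4648.1 / 24.3 ≈ 191.28

(91, 191)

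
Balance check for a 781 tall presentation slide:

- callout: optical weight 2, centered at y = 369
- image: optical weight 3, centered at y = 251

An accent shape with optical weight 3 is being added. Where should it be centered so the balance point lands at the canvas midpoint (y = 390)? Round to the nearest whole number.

After adding the accent shape, total weight = 2 + 3 + 3 = 8.
Along y: (1491 + 3·y) / 8 = 390 (existing moment 2·369 + 3·251 = 1491) ⇒ y = (3120 − 1491) / 3 ≈ 543.00.

y ≈ 543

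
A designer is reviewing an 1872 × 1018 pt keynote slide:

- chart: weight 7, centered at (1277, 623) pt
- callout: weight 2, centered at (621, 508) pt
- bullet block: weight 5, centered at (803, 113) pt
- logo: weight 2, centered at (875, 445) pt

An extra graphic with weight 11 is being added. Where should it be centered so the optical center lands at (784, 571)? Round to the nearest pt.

New total weight: (7 + 2 + 5 + 2) + 11 = 27.
x: need Σw·x = 27·784 = 21168. Existing = 7·1277 + 2·621 + 5·803 + 2·875 = 15946. Remainder 5222 / 11 ≈ 474.73.
y: need Σw·y = 27·571 = 15417. Existing = 7·623 + 2·508 + 5·113 + 2·445 = 6832. Remainder 8585 / 11 ≈ 780.45.

(475, 780)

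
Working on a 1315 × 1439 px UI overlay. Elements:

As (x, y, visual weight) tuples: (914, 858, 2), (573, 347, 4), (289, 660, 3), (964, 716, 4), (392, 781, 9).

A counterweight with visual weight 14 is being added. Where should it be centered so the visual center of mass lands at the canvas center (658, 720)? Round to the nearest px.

(808, 782)

After adding the counterweight, total weight = 2 + 4 + 3 + 4 + 9 + 14 = 36.
x: need Σw·x = 36·658 = 23688. Existing = 2·914 + 4·573 + 3·289 + 4·964 + 9·392 = 12371. Remainder 11317 / 14 ≈ 808.36.
y: need Σw·y = 36·720 = 25920. Existing = 2·858 + 4·347 + 3·660 + 4·716 + 9·781 = 14977. Remainder 10943 / 14 ≈ 781.64.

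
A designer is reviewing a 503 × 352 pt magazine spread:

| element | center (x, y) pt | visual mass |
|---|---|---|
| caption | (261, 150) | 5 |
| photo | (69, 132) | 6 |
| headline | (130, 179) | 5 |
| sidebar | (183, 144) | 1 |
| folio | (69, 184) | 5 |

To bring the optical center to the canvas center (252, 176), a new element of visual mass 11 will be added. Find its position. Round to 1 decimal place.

(492.6, 209.7)

New total weight: (5 + 6 + 5 + 1 + 5) + 11 = 33.
x: need Σw·x = 33·252 = 8316. Existing = 5·261 + 6·69 + 5·130 + 1·183 + 5·69 = 2897. Remainder 5419 / 11 ≈ 492.64.
y: need Σw·y = 33·176 = 5808. Existing = 5·150 + 6·132 + 5·179 + 1·144 + 5·184 = 3501. Remainder 2307 / 11 ≈ 209.73.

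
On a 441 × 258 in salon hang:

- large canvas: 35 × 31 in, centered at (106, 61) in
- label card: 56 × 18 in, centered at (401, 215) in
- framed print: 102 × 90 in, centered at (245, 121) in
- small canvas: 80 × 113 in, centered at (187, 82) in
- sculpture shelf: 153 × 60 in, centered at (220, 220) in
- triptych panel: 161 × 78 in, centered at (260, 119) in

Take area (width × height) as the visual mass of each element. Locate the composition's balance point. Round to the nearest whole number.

Areas → weights: large canvas 35·31 = 1085, label card 56·18 = 1008, framed print 102·90 = 9180, small canvas 80·113 = 9040, sculpture shelf 153·60 = 9180, triptych panel 161·78 = 12558; Σw = 42051.
Σw·x = 1085·106 + 1008·401 + 9180·245 + 9040·187 + 9180·220 + 12558·260 = 9743478, so x̄ = 9743478/42051 ≈ 231.71.
Σw·y = 1085·61 + 1008·215 + 9180·121 + 9040·82 + 9180·220 + 12558·119 = 5648967, so ȳ = 5648967/42051 ≈ 134.34.

(232, 134)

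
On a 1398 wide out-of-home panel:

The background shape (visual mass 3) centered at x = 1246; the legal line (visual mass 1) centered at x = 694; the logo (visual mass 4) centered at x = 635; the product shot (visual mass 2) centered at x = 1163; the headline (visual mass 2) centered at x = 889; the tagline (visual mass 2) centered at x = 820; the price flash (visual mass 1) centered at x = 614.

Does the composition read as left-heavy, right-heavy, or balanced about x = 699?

Total weight = 3 + 1 + 4 + 2 + 2 + 2 + 1 = 15.
x-moment: 3·1246 + 1·694 + 4·635 + 2·1163 + 2·889 + 2·820 + 1·614 = 13330; centroid 13330/15 ≈ 888.67.
888.7 lies right of the midline 699, so the layout is right-heavy.

right-heavy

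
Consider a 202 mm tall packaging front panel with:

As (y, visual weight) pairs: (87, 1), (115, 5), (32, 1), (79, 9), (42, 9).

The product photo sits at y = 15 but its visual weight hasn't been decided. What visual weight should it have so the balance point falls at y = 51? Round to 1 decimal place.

Existing Σw = 25 (1 + 5 + 1 + 9 + 9); existing moment 1·87 + 5·115 + 1·32 + 9·79 + 9·42 = 1783.
Balance at y = 51 requires (1783 + w·15) / (25 + w) = 51.
So w = (51·25 − 1783)/(15 − 51) = -508/-36 ≈ 14.11.

w ≈ 14.1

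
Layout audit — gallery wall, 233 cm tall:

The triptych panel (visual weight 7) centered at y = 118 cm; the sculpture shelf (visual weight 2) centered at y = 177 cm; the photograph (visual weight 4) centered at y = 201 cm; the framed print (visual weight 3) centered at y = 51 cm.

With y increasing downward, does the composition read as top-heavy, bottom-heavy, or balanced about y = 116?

Weights sum to 7 + 2 + 4 + 3 = 16.
y: (7·118 + 2·177 + 4·201 + 3·51) / 16 = 2137 / 16 ≈ 133.56
Since 133.6 is below (larger y than) 116, the composition reads bottom-heavy.

bottom-heavy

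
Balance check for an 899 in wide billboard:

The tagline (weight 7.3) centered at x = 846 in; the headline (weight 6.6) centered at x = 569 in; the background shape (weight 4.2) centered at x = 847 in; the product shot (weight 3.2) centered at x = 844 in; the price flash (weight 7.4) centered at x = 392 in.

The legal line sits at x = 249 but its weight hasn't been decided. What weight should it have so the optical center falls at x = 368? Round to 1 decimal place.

w ≈ 71.7

Existing Σw = 28.7 (7.3 + 6.6 + 4.2 + 3.2 + 7.4); existing moment 7.3·846 + 6.6·569 + 4.2·847 + 3.2·844 + 7.4·392 = 19090.2.
For the centroid to hit 368: (19090.2 + w·249) / (28.7 + w) = 368.
Rearranging, w·(249 − 368) = 368·28.7 − 19090.2 = -8528.6, so w ≈ -8528.6/-119 = 71.67.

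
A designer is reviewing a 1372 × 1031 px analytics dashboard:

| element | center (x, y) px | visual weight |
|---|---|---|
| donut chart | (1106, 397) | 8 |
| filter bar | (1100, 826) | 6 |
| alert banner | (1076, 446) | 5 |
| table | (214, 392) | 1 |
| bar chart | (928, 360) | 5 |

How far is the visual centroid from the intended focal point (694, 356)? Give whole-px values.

Weights sum to 8 + 6 + 5 + 1 + 5 = 25.
x: (8·1106 + 6·1100 + 5·1076 + 1·214 + 5·928) / 25 = 25682 / 25 ≈ 1027.28
y: (8·397 + 6·826 + 5·446 + 1·392 + 5·360) / 25 = 12554 / 25 ≈ 502.16
From (694, 356): dx = 333.28, dy = 146.16, so the distance is √(dx²+dy²) ≈ 363.92.

≈ 364 px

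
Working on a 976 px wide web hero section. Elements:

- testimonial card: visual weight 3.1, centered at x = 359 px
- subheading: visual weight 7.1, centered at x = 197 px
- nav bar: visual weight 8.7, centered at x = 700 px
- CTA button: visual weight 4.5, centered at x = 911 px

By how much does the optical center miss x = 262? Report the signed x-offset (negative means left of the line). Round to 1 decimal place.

Σw = 3.1 + 7.1 + 8.7 + 4.5 = 23.4.
x: (3.1·359 + 7.1·197 + 8.7·700 + 4.5·911) / 23.4 = 12701.1 / 23.4 ≈ 542.78
Offset from x = 262: 542.78 − 262 ≈ 280.78.

≈ 280.8 px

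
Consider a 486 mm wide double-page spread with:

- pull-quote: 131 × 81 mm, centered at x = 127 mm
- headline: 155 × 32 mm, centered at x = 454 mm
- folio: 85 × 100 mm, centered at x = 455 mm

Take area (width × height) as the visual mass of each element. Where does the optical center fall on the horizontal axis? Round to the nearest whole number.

Areas: pull-quote 131·81 = 10611, headline 155·32 = 4960, folio 85·100 = 8500. Total weight = 24071.
x-moment: 10611·127 + 4960·454 + 8500·455 = 7466937; centroid 7466937/24071 ≈ 310.20.

x ≈ 310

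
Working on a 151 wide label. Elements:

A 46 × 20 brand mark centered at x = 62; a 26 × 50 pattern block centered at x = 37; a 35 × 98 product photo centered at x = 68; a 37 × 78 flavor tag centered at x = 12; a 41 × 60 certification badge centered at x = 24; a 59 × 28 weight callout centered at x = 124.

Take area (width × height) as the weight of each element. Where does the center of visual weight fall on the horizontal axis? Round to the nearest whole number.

Areas → weights: brand mark 46·20 = 920, pattern block 26·50 = 1300, product photo 35·98 = 3430, flavor tag 37·78 = 2886, certification badge 41·60 = 2460, weight callout 59·28 = 1652; Σw = 12648.
Σw·x = 636900; x̄ = 636900/12648 ≈ 50.36.

x ≈ 50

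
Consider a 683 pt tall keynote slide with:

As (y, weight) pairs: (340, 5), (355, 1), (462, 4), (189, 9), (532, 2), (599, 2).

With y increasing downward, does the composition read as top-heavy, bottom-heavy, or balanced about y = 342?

Weights sum to 5 + 1 + 4 + 9 + 2 + 2 = 23.
y-moment: 5·340 + 1·355 + 4·462 + 9·189 + 2·532 + 2·599 = 7866; centroid 7866/23 ≈ 342.00.
The centroid 342.00 matches the midline at 342, so the layout is balanced.

balanced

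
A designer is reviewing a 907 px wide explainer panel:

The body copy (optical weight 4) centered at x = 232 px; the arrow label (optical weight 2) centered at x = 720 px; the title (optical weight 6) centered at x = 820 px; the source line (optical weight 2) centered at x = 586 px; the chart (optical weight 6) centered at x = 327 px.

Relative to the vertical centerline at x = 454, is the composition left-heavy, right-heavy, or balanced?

right-heavy

Σw = 4 + 2 + 6 + 2 + 6 = 20.
x-moment: 4·232 + 2·720 + 6·820 + 2·586 + 6·327 = 10422; centroid 10422/20 ≈ 521.10.
521.1 lies right of the midline 454, so the layout is right-heavy.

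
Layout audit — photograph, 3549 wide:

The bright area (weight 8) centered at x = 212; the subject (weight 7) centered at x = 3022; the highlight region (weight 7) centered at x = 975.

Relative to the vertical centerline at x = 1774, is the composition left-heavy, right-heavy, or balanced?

Weights sum to 8 + 7 + 7 = 22.
Σw·x = 8·212 + 7·3022 + 7·975 = 29675, so x̄ = 29675/22 ≈ 1348.86.
1348.9 vs midline 1774 → left-heavy.

left-heavy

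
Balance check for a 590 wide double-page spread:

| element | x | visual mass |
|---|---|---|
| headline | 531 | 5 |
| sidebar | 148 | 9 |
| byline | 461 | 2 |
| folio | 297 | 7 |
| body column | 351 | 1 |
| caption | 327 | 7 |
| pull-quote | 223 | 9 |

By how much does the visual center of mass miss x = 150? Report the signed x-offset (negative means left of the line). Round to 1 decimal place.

Σw = 5 + 9 + 2 + 7 + 1 + 7 + 9 = 40.
Σw·x = 11635; x̄ = 11635/40 ≈ 290.88.
Offset from x = 150: 290.88 − 150 ≈ 140.88.

≈ 140.9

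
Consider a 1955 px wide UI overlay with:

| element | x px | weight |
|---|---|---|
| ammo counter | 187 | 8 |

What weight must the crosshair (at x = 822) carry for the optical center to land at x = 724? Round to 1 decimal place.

Known: weight 8 with moment 8·187 = 1496.
For the centroid to hit 724: (1496 + w·822) / (8 + w) = 724.
Solving: w = (724·8 − 1496) / (822 − 724) = 4296 / 98 ≈ 43.84.

w ≈ 43.8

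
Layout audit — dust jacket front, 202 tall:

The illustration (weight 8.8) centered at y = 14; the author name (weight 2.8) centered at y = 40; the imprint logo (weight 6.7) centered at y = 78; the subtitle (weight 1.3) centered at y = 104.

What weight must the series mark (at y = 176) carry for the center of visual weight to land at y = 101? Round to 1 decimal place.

Known weights sum to 8.8 + 2.8 + 6.7 + 1.3 = 19.6; their moment is 8.8·14 + 2.8·40 + 6.7·78 + 1.3·104 = 893.0.
Balance at y = 101 requires (893.0 + w·176) / (19.6 + w) = 101.
So w = (101·19.6 − 893.0)/(176 − 101) = 1086.6/75 ≈ 14.49.

w ≈ 14.5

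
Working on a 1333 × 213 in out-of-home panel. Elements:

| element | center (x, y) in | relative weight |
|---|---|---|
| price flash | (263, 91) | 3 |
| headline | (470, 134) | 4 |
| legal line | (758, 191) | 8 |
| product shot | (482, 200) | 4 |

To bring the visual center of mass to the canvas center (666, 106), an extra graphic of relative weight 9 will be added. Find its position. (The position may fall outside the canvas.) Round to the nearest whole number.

(887, -19)

New total weight: (3 + 4 + 8 + 4) + 9 = 28.
Along x: (10661 + 9·x) / 28 = 666 (existing moment 3·263 + 4·470 + 8·758 + 4·482 = 10661) ⇒ x = (18648 − 10661) / 9 ≈ 887.44.
Along y: (3137 + 9·y) / 28 = 106 (existing moment 3·91 + 4·134 + 8·191 + 4·200 = 3137) ⇒ y = (2968 − 3137) / 9 ≈ -18.78.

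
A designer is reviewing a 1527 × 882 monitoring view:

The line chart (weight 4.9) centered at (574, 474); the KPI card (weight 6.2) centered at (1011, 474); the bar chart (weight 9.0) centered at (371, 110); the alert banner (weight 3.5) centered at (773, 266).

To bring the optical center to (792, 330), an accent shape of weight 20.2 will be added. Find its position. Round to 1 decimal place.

After adding the accent shape, total weight = 4.9 + 6.2 + 9.0 + 3.5 + 20.2 = 43.8.
Along x: (15125.3 + 20.2·x) / 43.8 = 792 (existing moment 4.9·574 + 6.2·1011 + 9.0·371 + 3.5·773 = 15125.3) ⇒ x = (34689.6 − 15125.3) / 20.2 ≈ 968.53.
Along y: (7182.4 + 20.2·y) / 43.8 = 330 (existing moment 4.9·474 + 6.2·474 + 9.0·110 + 3.5·266 = 7182.4) ⇒ y = (14454.0 − 7182.4) / 20.2 ≈ 359.98.

(968.5, 360.0)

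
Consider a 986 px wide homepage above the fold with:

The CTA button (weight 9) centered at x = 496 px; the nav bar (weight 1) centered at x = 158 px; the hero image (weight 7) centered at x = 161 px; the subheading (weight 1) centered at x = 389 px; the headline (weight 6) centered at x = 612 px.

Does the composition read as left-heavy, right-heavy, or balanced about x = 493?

left-heavy

Weights sum to 9 + 1 + 7 + 1 + 6 = 24.
x-moment: 9·496 + 1·158 + 7·161 + 1·389 + 6·612 = 9810; centroid 9810/24 ≈ 408.75.
408.8 lies left of the midline 493, so the layout is left-heavy.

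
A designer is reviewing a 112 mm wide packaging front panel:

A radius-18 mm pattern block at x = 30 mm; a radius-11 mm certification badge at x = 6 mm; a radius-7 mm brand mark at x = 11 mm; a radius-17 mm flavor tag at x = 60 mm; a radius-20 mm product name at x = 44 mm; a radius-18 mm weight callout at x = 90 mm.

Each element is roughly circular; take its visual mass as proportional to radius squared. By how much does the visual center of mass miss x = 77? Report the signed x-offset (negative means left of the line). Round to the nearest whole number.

Weights ∝ r²: pattern block 18² = 324, certification badge 11² = 121, brand mark 7² = 49, flavor tag 17² = 289, product name 20² = 400, weight callout 18² = 324; Σw = 1507.
x: moment 75085 / weight 1507 ≈ 49.82
Difference: 49.82 − 77 ≈ -27.18.

≈ -27 mm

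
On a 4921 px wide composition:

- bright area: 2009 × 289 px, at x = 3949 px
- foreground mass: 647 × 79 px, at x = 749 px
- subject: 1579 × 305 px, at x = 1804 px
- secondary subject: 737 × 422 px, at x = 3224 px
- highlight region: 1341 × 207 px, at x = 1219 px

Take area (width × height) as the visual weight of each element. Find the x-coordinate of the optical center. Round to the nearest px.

x ≈ 2668

Areas: bright area 2009·289 = 580601, foreground mass 647·79 = 51113, subject 1579·305 = 481595, secondary subject 737·422 = 311014, highlight region 1341·207 = 277587. Total weight = 1701910.
Σw·x = 580601·3949 + 51113·749 + 481595·1804 + 311014·3224 + 277587·1219 = 4540962055, so x̄ = 4540962055/1701910 ≈ 2668.16.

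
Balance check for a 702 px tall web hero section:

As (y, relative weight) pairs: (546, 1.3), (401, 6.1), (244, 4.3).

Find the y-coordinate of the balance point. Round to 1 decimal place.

Σw = 1.3 + 6.1 + 4.3 = 11.7.
y: (1.3·546 + 6.1·401 + 4.3·244) / 11.7 = 4205.1 / 11.7 ≈ 359.41

y ≈ 359.4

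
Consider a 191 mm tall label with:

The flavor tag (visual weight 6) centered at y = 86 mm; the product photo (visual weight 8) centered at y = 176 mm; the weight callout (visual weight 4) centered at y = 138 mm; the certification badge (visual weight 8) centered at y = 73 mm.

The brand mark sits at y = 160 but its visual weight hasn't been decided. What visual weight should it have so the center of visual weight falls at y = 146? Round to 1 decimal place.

Existing Σw = 26 (6 + 8 + 4 + 8); existing moment 6·86 + 8·176 + 4·138 + 8·73 = 3060.
Balance at y = 146 requires (3060 + w·160) / (26 + w) = 146.
So w = (146·26 − 3060)/(160 − 146) = 736/14 ≈ 52.57.

w ≈ 52.6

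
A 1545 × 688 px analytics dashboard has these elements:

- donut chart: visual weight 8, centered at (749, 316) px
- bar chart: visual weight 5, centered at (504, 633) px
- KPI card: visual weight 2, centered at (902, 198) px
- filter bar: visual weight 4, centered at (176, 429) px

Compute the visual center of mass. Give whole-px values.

Total weight = 8 + 5 + 2 + 4 = 19.
Σw·x = 8·749 + 5·504 + 2·902 + 4·176 = 11020, so x̄ = 11020/19 ≈ 580.00.
Σw·y = 8·316 + 5·633 + 2·198 + 4·429 = 7805, so ȳ = 7805/19 ≈ 410.79.

(580, 411)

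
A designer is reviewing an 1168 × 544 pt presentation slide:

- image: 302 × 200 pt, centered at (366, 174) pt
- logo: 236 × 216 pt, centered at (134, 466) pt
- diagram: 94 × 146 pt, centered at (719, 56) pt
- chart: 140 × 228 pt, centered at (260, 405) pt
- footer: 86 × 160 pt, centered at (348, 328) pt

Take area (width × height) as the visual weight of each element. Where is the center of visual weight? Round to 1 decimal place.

Areas: image 302·200 = 60400, logo 236·216 = 50976, diagram 94·146 = 13724, chart 140·228 = 31920, footer 86·160 = 13760. Total weight = 170780.
x-moment: 60400·366 + 50976·134 + 13724·719 + 31920·260 + 13760·348 = 51892420; centroid 51892420/170780 ≈ 303.86.
y-moment: 60400·174 + 50976·466 + 13724·56 + 31920·405 + 13760·328 = 52473840; centroid 52473840/170780 ≈ 307.26.

(303.9, 307.3)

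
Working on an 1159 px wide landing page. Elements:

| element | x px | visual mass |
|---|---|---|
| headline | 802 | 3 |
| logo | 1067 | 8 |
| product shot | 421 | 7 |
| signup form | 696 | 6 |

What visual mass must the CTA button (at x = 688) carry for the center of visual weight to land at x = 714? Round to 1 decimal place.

w ≈ 35.7

Known weights sum to 3 + 8 + 7 + 6 = 24; their moment is 3·802 + 8·1067 + 7·421 + 6·696 = 18065.
For the centroid to hit 714: (18065 + w·688) / (24 + w) = 714.
Rearranging, w·(688 − 714) = 714·24 − 18065 = -929, so w ≈ -929/-26 = 35.73.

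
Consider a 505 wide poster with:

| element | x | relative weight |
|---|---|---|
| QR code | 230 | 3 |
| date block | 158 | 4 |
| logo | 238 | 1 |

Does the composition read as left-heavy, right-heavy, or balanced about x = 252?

Weights sum to 3 + 4 + 1 = 8.
Σw·x = 3·230 + 4·158 + 1·238 = 1560, so x̄ = 1560/8 ≈ 195.00.
195.0 lies left of the midline 252, so the layout is left-heavy.

left-heavy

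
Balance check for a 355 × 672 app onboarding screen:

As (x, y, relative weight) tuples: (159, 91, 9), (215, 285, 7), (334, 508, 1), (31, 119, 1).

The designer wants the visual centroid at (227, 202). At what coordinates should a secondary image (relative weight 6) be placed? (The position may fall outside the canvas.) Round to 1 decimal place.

New total weight: (9 + 7 + 1 + 1) + 6 = 24.
x: target moment 24×227 = 5448; current 9·159 + 7·215 + 1·334 + 1·31 = 3301; the secondary image supplies 2147, so x = 2147/6 ≈ 357.83.
y: target moment 24×202 = 4848; current 9·91 + 7·285 + 1·508 + 1·119 = 3441; the secondary image supplies 1407, so y = 1407/6 ≈ 234.50.

(357.8, 234.5)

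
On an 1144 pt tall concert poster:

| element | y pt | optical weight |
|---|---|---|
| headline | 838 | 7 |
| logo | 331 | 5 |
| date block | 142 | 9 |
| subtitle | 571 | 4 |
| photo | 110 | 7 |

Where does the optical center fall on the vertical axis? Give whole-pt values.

Total weight = 7 + 5 + 9 + 4 + 7 = 32.
Σw·y = 7·838 + 5·331 + 9·142 + 4·571 + 7·110 = 11853, so ȳ = 11853/32 ≈ 370.41.

y ≈ 370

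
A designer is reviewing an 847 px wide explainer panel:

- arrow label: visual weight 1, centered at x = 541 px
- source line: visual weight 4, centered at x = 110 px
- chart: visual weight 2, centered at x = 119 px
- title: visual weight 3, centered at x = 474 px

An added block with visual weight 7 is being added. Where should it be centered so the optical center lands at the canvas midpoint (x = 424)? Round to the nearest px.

x ≈ 652

With the added block, Σw becomes 1 + 4 + 2 + 3 + 7 = 17.
x: target moment 17×424 = 7208; current 1·541 + 4·110 + 2·119 + 3·474 = 2641; the added block supplies 4567, so x = 4567/7 ≈ 652.43.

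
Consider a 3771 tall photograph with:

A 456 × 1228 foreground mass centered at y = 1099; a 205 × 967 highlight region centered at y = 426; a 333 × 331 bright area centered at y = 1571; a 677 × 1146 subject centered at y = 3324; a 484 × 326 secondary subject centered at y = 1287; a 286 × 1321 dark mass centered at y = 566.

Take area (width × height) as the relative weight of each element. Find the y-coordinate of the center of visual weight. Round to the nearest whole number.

y ≈ 1775

Taking area as weight: foreground mass 456·1228 = 559968, highlight region 205·967 = 198235, bright area 333·331 = 110223, subject 677·1146 = 775842, secondary subject 484·326 = 157784, dark mass 286·1321 = 377806. Sum 2179858.
y: (559968·1099 + 198235·426 + 110223·1571 + 775842·3324 + 157784·1287 + 377806·566) / 2179858 = 3868818287 / 2179858 ≈ 1774.80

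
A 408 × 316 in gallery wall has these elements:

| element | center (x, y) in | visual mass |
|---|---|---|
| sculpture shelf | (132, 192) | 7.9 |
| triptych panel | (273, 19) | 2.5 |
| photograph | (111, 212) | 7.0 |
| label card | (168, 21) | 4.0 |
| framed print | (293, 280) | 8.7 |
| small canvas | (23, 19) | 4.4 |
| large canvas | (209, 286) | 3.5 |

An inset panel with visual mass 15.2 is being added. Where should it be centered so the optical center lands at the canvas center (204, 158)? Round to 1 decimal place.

New total weight: (7.9 + 2.5 + 7.0 + 4.0 + 8.7 + 4.4 + 3.5) + 15.2 = 53.2.
Along x: (6556.1 + 15.2·x) / 53.2 = 204 (existing moment 7.9·132 + 2.5·273 + 7.0·111 + 4.0·168 + 8.7·293 + 4.4·23 + 3.5·209 = 6556.1) ⇒ x = (10852.8 − 6556.1) / 15.2 ≈ 282.68.
Along y: (6652.9 + 15.2·y) / 53.2 = 158 (existing moment 7.9·192 + 2.5·19 + 7.0·212 + 4.0·21 + 8.7·280 + 4.4·19 + 3.5·286 = 6652.9) ⇒ y = (8405.6 − 6652.9) / 15.2 ≈ 115.31.

(282.7, 115.3)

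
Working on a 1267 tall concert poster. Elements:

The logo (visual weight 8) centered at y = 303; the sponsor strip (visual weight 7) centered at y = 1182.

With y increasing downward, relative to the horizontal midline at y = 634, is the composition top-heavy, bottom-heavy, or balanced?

bottom-heavy

Total weight = 8 + 7 = 15.
y-moment: 8·303 + 7·1182 = 10698; centroid 10698/15 ≈ 713.20.
Since 713.2 is below (larger y than) 634, the composition reads bottom-heavy.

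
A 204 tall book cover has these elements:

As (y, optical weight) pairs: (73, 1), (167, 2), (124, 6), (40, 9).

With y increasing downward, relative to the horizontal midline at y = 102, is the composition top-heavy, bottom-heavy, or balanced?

Weights sum to 1 + 2 + 6 + 9 = 18.
y: (1·73 + 2·167 + 6·124 + 9·40) / 18 = 1511 / 18 ≈ 83.94
83.9 vs midline 102 → top-heavy.

top-heavy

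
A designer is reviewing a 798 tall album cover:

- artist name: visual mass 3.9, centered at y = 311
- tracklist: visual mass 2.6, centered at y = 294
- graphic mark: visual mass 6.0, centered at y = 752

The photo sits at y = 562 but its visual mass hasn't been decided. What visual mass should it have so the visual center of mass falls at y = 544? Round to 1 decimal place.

Known weights sum to 3.9 + 2.6 + 6.0 = 12.5; their moment is 3.9·311 + 2.6·294 + 6.0·752 = 6489.3.
For the centroid to hit 544: (6489.3 + w·562) / (12.5 + w) = 544.
Rearranging, w·(562 − 544) = 544·12.5 − 6489.3 = 310.7, so w ≈ 310.7/18 = 17.26.

w ≈ 17.3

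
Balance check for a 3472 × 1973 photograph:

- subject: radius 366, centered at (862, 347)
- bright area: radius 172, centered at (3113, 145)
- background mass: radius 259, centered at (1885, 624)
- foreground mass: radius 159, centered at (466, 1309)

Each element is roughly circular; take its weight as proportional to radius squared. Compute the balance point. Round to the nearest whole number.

(1351, 491)

r² weights: subject 366² = 133956, bright area 172² = 29584, background mass 259² = 67081, foreground mass 159² = 25281. Total = 255902.
x: (133956·862 + 29584·3113 + 67081·1885 + 25281·466) / 255902 = 345793695 / 255902 ≈ 1351.27
y: (133956·347 + 29584·145 + 67081·624 + 25281·1309) / 255902 = 125723785 / 255902 ≈ 491.30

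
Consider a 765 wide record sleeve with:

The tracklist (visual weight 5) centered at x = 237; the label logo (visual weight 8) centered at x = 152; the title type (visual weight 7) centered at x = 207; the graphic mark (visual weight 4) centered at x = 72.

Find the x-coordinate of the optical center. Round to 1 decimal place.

Σw = 5 + 8 + 7 + 4 = 24.
x: (5·237 + 8·152 + 7·207 + 4·72) / 24 = 4138 / 24 ≈ 172.42

x ≈ 172.4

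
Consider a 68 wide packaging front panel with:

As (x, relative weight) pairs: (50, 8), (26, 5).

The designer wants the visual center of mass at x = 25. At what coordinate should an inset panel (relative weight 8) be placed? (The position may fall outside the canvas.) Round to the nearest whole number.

After adding the inset panel, total weight = 8 + 5 + 8 = 21.
x: need Σw·x = 21·25 = 525. Existing = 8·50 + 5·26 = 530. Remainder -5 / 8 ≈ -0.62.

x ≈ -1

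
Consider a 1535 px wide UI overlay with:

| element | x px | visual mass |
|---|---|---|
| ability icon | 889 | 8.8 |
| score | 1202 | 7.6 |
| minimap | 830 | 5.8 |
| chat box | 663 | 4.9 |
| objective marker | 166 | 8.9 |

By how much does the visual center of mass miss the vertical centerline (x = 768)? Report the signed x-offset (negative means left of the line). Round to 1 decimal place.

Σw = 8.8 + 7.6 + 5.8 + 4.9 + 8.9 = 36.0.
x-moment: 8.8·889 + 7.6·1202 + 5.8·830 + 4.9·663 + 8.9·166 = 26498.5; centroid 26498.5/36.0 ≈ 736.07.
Difference: 736.07 − 768 ≈ -31.93.

≈ -31.9 px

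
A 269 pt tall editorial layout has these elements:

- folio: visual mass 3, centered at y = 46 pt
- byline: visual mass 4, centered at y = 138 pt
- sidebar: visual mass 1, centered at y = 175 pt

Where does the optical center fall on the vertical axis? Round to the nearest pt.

y ≈ 108

Σw = 3 + 4 + 1 = 8.
y: (3·46 + 4·138 + 1·175) / 8 = 865 / 8 ≈ 108.12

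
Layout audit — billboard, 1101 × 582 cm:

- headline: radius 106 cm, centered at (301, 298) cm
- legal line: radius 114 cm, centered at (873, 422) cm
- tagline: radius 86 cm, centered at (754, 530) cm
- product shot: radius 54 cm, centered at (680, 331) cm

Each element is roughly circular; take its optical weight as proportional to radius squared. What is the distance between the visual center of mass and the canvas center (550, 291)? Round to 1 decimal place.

Weights ∝ r²: headline 106² = 11236, legal line 114² = 12996, tagline 86² = 7396, product shot 54² = 2916; Σw = 34544.
Σw·x = 11236·301 + 12996·873 + 7396·754 + 2916·680 = 22287008, so x̄ = 22287008/34544 ≈ 645.18.
Σw·y = 11236·298 + 12996·422 + 7396·530 + 2916·331 = 13717716, so ȳ = 13717716/34544 ≈ 397.11.
Relative to (550, 291): Δ = (95.18, 106.11); |Δ| = √(95.18² + 106.11²) ≈ 142.54.

≈ 142.5 cm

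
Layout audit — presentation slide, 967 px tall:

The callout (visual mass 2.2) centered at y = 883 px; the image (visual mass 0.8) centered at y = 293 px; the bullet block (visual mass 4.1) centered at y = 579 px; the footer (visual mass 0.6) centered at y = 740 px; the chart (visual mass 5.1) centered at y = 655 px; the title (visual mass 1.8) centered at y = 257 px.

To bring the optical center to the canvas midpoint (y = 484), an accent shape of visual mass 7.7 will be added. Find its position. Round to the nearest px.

y ≈ 259

New total weight: (2.2 + 0.8 + 4.1 + 0.6 + 5.1 + 1.8) + 7.7 = 22.3.
y: need Σw·y = 22.3·484 = 10793.2. Existing = 2.2·883 + 0.8·293 + 4.1·579 + 0.6·740 + 5.1·655 + 1.8·257 = 8798.0. Remainder 1995.2 / 7.7 ≈ 259.12.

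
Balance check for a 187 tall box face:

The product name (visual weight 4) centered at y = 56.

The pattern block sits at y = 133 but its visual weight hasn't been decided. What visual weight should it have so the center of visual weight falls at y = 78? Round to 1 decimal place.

w ≈ 1.6

Known: weight 4 with moment 4·56 = 224.
Set Σw·y/Σw = 78: (224 + 133w) = 78·(4 + w).
Rearranging, w·(133 − 78) = 78·4 − 224 = 88, so w ≈ 88/55 = 1.60.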